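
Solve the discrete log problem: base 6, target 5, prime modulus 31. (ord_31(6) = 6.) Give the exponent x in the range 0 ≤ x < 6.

Successive powers of 6 modulo 31:
  6^0=1  6^1=6  6^2=5
So 6^2 ≡ 5 (mod 31), giving x = 2.

2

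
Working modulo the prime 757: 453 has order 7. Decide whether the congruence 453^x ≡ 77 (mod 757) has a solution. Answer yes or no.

77 ∈ ⟨453⟩ iff 77^7 ≡ 1 (mod 757), since |⟨453⟩| = 7.
77^7 mod 757 = 1.
Since 1 = 1, 77 lies in the subgroup.

yes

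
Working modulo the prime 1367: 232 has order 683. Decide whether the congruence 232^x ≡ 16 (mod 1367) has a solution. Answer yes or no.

16 ∈ ⟨232⟩ iff 16^683 ≡ 1 (mod 1367), since |⟨232⟩| = 683.
16^683 mod 1367 = 1.
Since 1 = 1, 16 lies in the subgroup.

yes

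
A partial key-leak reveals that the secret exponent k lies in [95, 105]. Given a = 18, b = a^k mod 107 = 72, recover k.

Compute 18^95 mod 107 = 74, then multiply by 18 repeatedly:
  18^95=74  18^96=48  18^97=8  18^98=37  18^99=24
  18^100=4  18^101=72
Found 72 at exponent 101.

101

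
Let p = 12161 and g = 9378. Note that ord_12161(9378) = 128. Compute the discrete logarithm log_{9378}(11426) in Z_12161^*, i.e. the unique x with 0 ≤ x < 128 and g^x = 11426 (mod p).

Successive powers of 9378 modulo 12161:
  9378^0=1  9378^1=9378  9378^2=10693  9378^3=11509  9378^4=2527  9378^5=8578
  9378^6=11630  9378^7=6292  9378^8=1204  9378^9=5704  9378^10=8034  9378^11=5457
  9378^12=2258  9378^13=3223  9378^14=5209  9378^15=11426
So 9378^15 ≡ 11426 (mod 12161), giving x = 15.

15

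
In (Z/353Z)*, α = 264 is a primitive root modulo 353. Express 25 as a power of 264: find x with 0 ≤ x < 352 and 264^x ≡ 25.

250

Baby-step giant-step with m = ceil(sqrt(352)) = 19.
Baby table (264^j mod 353 for j=0..18):
  0:1  1:264  2:155  3:325  4:21  5:249  6:78  7:118
  8:88  9:287  10:226  11:7  12:83  13:26  14:157  15:147
  16:331  17:193  18:120
Giant step factor: 264^(-19) ≡ 302 (mod 353).
Scan 25·302^i mod 353 for i = 0, 1, …:
  i=0: 25   i=1: 137   i=2: 73   i=3: 160
  i=4: 312   i=5: 326   i=6: 318   i=7: 20
  i=8: 39   i=9: 129   i=10: 128   i=11: 179
  i=12: 49   i=13: 325
Match at i=13, j=3: x = 13·19 + 3 = 250.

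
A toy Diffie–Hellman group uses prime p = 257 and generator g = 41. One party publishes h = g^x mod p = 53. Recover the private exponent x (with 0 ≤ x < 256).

Baby-step giant-step with m = ceil(sqrt(256)) = 16.
Baby table (41^j mod 257 for j=0..15):
  0:1  1:41  2:139  3:45  4:46  5:87  6:226  7:14
  8:60  9:147  10:116  11:130  12:190  13:80  14:196  15:69
Giant step factor: 41^(-16) ≡ 129 (mod 257).
Scan 53·129^i mod 257 for i = 0, 1, …:
  i=0: 53   i=1: 155   i=2: 206   i=3: 103
  i=4: 180   i=5: 90   i=6: 45
Match at i=6, j=3: x = 6·16 + 3 = 99.

99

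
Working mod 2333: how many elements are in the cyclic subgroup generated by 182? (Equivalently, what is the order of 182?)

1166

The order of 182 must divide p − 1 = 2332 = 2^2 · 11 · 53.
Divisors: 1, 2, 4, 11, 22, 44, 53, 106, 212, 583, 1166, 2332.
Check each in increasing order: 182^1 ≡ 182;  182^2 ≡ 462;  182^4 ≡ 1141;  182^11 ≡ 1766;  182^22 ≡ 1868;  182^44 ≡ 1589;  182^53 ≡ 701;  182^106 ≡ 1471;  182^212 ≡ 1150;  182^583 ≡ 2332;  182^1166 ≡ 1.
Smallest exponent giving 1 is 1166.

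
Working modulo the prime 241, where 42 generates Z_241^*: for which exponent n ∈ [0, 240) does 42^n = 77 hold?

2

Baby-step giant-step with m = ceil(sqrt(240)) = 16.
Baby table (42^j mod 241 for j=0..15):
  0:1  1:42  2:77  3:101  4:145  5:65  6:79  7:185
  8:58  9:26  10:128  11:74  12:216  13:155  14:3  15:126
Giant step factor: 42^(-16) ≡ 24 (mod 241).
Scan 77·24^i mod 241 for i = 0, 1, …:
  i=0: 77
Match at i=0, j=2: n = 0·16 + 2 = 2.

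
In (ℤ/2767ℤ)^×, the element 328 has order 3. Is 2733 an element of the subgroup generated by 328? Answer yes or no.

2733 ∈ ⟨328⟩ iff 2733^3 ≡ 1 (mod 2767), since |⟨328⟩| = 3.
2733^3 mod 2767 = 2201.
Since 2201 ≠ 1, 2733 does not lie in the subgroup.

no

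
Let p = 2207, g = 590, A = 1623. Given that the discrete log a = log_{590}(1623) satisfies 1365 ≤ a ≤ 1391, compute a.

Compute 590^1365 mod 2207 = 2189, then multiply by 590 repeatedly:
  590^1365=2189  590^1366=415  590^1367=2080  590^1368=108  590^1369=1924
  590^1370=762  590^1371=1559  590^1372=1698  590^1373=2049  590^1374=1681
  590^1375=847  590^1376=948  590^1377=949  590^1378=1539  590^1379=933
  590^1380=927  590^1381=1801  590^1382=1023  590^1383=1059  590^1384=229
  590^1385=483  590^1386=267  590^1387=833  590^1388=1516  590^1389=605
  590^1390=1623
Found 1623 at exponent 1390.

1390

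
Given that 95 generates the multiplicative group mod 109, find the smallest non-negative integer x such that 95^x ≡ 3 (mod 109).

64

Baby-step giant-step with m = ceil(sqrt(108)) = 11.
Baby table (95^j mod 109 for j=0..10):
  0:1  1:95  2:87  3:90  4:48  5:91  6:34  7:69
  8:15  9:8  10:106
Giant step factor: 95^(-11) ≡ 13 (mod 109).
Scan 3·13^i mod 109 for i = 0, 1, …:
  i=0: 3   i=1: 39   i=2: 71   i=3: 51
  i=4: 9   i=5: 8
Match at i=5, j=9: x = 5·11 + 9 = 64.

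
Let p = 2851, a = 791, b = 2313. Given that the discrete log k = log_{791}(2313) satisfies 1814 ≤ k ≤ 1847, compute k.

1831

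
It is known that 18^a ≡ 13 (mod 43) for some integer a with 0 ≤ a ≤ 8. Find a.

Compute 18^0 mod 43 = 1, then multiply by 18 repeatedly:
  18^0=1  18^1=18  18^2=23  18^3=27  18^4=13
Found 13 at exponent 4.

4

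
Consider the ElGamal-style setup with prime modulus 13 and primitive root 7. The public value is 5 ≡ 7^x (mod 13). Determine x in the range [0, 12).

Successive powers of 7 modulo 13:
  7^0=1  7^1=7  7^2=10  7^3=5
So 7^3 ≡ 5 (mod 13), giving x = 3.

3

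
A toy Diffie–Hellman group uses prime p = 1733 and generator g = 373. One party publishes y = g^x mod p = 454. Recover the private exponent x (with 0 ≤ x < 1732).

Baby-step giant-step with m = ceil(sqrt(1732)) = 42.
Baby table (373^j mod 1733 for j=0..41):
  0:1  1:373  2:489  3:432  4:1700  5:1555  6:1193  7:1341
  8:1089  9:675  10:490  11:805  12:456  13:254  14:1160  15:1163
  16:549  17:283  18:1579  19:1480  20:946  21:1059  22:1616  23:1417
  24:1709  25:1446  26:395  27:30  28:792  29:806  30:829  31:743
  32:1592  33:1130  34:371  35:1476  36:1187  37:836  38:1621  39:1549
  40:688  41:140
Giant step factor: 373^(-42) ≡ 324 (mod 1733).
Scan 454·324^i mod 1733 for i = 0, 1, …:
  i=0: 454   i=1: 1524   i=2: 1604   i=3: 1529
  i=4: 1491   i=5: 1310   i=6: 1588   i=7: 1544
  i=8: 1152   i=9: 653   i=10: 146   i=11: 513
  i=12: 1577   i=13: 1446
Match at i=13, j=25: x = 13·42 + 25 = 571.

571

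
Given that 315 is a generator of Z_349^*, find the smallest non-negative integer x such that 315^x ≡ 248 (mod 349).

51

Baby-step giant-step with m = ceil(sqrt(348)) = 19.
Baby table (315^j mod 349 for j=0..18):
  0:1  1:315  2:109  3:133  4:15  5:188  6:239  7:250
  8:225  9:28  10:95  11:260  12:234  13:71  14:29  15:61
  16:20  17:18  18:86
Giant step factor: 315^(-19) ≡ 193 (mod 349).
Scan 248·193^i mod 349 for i = 0, 1, …:
  i=0: 248   i=1: 51   i=2: 71
Match at i=2, j=13: x = 2·19 + 13 = 51.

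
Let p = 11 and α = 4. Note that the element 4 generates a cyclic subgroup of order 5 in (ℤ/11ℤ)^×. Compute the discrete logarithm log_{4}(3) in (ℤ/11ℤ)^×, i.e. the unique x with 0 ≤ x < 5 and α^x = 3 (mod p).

4

Successive powers of 4 modulo 11:
  4^0=1  4^1=4  4^2=5  4^3=9  4^4=3
So 4^4 ≡ 3 (mod 11), giving x = 4.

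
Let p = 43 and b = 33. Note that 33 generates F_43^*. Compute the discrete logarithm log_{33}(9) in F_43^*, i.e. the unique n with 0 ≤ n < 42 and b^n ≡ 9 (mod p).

38

Baby-step giant-step with m = ceil(sqrt(42)) = 7.
Baby table (33^j mod 43 for j=0..6):
  0:1  1:33  2:14  3:32  4:24  5:18  6:35
Giant step factor: 33^(-7) ≡ 7 (mod 43).
Scan 9·7^i mod 43 for i = 0, 1, …:
  i=0: 9   i=1: 20   i=2: 11   i=3: 34
  i=4: 23   i=5: 32
Match at i=5, j=3: n = 5·7 + 3 = 38.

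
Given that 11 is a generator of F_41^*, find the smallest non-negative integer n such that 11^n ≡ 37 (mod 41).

Successive powers of 11 modulo 41:
  11^0=1  11^1=11  11^2=39  11^3=19  11^4=4  11^5=3
  11^6=33  11^7=35  11^8=16  11^9=12  11^10=9  11^11=17
  11^12=23  11^13=7  11^14=36  11^15=27  11^16=10  11^17=28
  11^18=21  11^19=26  11^20=40  11^21=30  11^22=2  11^23=22
  11^24=37
So 11^24 ≡ 37 (mod 41), giving n = 24.

24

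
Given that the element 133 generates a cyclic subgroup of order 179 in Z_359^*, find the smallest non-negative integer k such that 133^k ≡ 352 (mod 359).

Successive powers of 133 modulo 359:
  133^0=1  133^1=133  133^2=98  133^3=110  133^4=270  133^5=10
  133^6=253  133^7=262  133^8=23  133^9=187  133^10=100  133^11=17
  133^12=107  133^13=230  133^14=75  133^15=282  133^16=170  133^17=352
So 133^17 ≡ 352 (mod 359), giving k = 17.

17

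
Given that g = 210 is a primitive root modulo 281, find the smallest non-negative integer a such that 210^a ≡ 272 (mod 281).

54

Baby-step giant-step with m = ceil(sqrt(280)) = 17.
Baby table (210^j mod 281 for j=0..16):
  0:1  1:210  2:264  3:83  4:8  5:275  6:145  7:102
  8:64  9:233  10:36  11:254  12:231  13:178  14:7  15:65
  16:162
Giant step factor: 210^(-17) ≡ 74 (mod 281).
Scan 272·74^i mod 281 for i = 0, 1, …:
  i=0: 272   i=1: 177   i=2: 172   i=3: 83
Match at i=3, j=3: a = 3·17 + 3 = 54.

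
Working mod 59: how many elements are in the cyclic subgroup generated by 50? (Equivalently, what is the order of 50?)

The order of 50 must divide p − 1 = 58 = 2 · 29.
Divisors: 1, 2, 29, 58.
Check each in increasing order: 50^1 ≡ 50;  50^2 ≡ 22;  50^29 ≡ 58;  50^58 ≡ 1.
Smallest exponent giving 1 is 58.

58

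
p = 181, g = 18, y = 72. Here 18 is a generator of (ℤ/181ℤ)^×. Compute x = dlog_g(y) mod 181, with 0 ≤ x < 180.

95

Baby-step giant-step with m = ceil(sqrt(180)) = 14.
Baby table (18^j mod 181 for j=0..13):
  0:1  1:18  2:143  3:40  4:177  5:109  6:152  7:21
  8:16  9:107  10:116  11:97  12:117  13:115
Giant step factor: 18^(-14) ≡ 55 (mod 181).
Scan 72·55^i mod 181 for i = 0, 1, …:
  i=0: 72   i=1: 159   i=2: 57   i=3: 58
  i=4: 113   i=5: 61   i=6: 97
Match at i=6, j=11: x = 6·14 + 11 = 95.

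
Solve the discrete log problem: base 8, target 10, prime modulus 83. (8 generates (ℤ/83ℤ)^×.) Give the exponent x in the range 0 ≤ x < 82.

Baby-step giant-step with m = ceil(sqrt(82)) = 10.
Baby table (8^j mod 83 for j=0..9):
  0:1  1:8  2:64  3:14  4:29  5:66  6:30  7:74
  8:11  9:5
Giant step factor: 8^(-10) ≡ 27 (mod 83).
Scan 10·27^i mod 83 for i = 0, 1, …:
  i=0: 10   i=1: 21   i=2: 69   i=3: 37
  i=4: 3   i=5: 81   i=6: 29
Match at i=6, j=4: x = 6·10 + 4 = 64.

64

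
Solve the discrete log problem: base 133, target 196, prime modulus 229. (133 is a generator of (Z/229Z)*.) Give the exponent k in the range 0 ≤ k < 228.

172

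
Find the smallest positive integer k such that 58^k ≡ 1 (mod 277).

The order of 58 must divide p − 1 = 276 = 2^2 · 3 · 23.
Divisors: 1, 2, 3, 4, 6, 12, 23, 46, 69, 92, 138, 276.
Check each in increasing order: 58^1 ≡ 58;  58^2 ≡ 40;  58^3 ≡ 104;  58^4 ≡ 215;  58^6 ≡ 13;  58^12 ≡ 169;  58^23 ≡ 182;  58^46 ≡ 161;  58^69 ≡ 217;  58^92 ≡ 160;  58^138 ≡ 276;  58^276 ≡ 1.
Smallest exponent giving 1 is 276.

276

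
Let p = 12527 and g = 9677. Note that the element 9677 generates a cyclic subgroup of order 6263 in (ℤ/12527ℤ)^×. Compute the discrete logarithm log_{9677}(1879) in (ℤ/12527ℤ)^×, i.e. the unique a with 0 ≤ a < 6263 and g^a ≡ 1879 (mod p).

659

Baby-step giant-step with m = ceil(sqrt(6263)) = 80.
Baby table (9677^j mod 12527 for j=0..79):
  0:1  1:9677  2:5004  3:6853  4:11070  5:6013  6:12413  7:11725
  8:5786  9:7959  10:3247  11:3503  12:469  13:3739  14:4327  15:7145
  16:5652  17:1522  18:9169  19:12199  20:7802  21:12252  22:7076  23:1870
  24:7002  25:12338  26:12516  27:6296  28:7591  29:12306  30:3500  31:9019
  32:1254  33:8822  34:11516  35:140  36:1864  37:11575  38:7368  39:8979
  40:2511  41:9094  42:463  43:8312  44:11884  45:3608  46:1867  47:3025
  48:9853  49:4484  50:10667  51:2079  52:121  53:5906  54:4188  55:2431
  56:11608  57:1007  58:11260  59:3174  60:11121  61:10987  62:4550  63:10472
  64:6641  65:1447  66:9960  67:182  68:7434  69:8784  70:7073  71:10420
  72:4517  73:4306  74:4360  75:784  76:7933  77:2185  78:11196  79:10196
Giant step factor: 9677^(-80) ≡ 9603 (mod 12527).
Scan 1879·9603^i mod 12527 for i = 0, 1, …:
  i=0: 1879   i=1: 5157   i=2: 3440   i=3: 621
  i=4: 611   i=5: 4797   i=6: 3812   i=7: 2742
  i=8: 12199
Match at i=8, j=19: a = 8·80 + 19 = 659.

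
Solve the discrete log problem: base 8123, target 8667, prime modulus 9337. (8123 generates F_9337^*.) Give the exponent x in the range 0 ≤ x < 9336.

5133

Baby-step giant-step with m = ceil(sqrt(9336)) = 97.
Baby table (8123^j mod 9337 for j=0..96):
  0:1  1:8123  2:7887  3:4944  4:1675  5:2016  6:8207  7:8618
  8:4525  9:6143  10:2661  11:148  12:7068  13:151  14:3426  15:5138
  16:8921  17:826  18:5632  19:6773  20:3475  21:1674  22:3230  23:320
  24:3674  25:2850  26:4127  27:3791  28:867  29:2543  30:3345  31:765
  32:4990  33:1853  34:675  35:2206  36:1635  37:3891  38:848  39:6935
  40:2884  41:199  42:1176  43:897  44:3471  45:6530  46:9030  47:8555
  48:6311  49:4123  50:8647  51:6667  52:1441  53:5982  54:2038  55:173
  56:4729  57:1249  58:5645  59:328  60:3299  61:587  62:6331  63:7854
  64:7658  65:2840  66:6930  67:8954  68:7449  69:4467  70:1859  71:2728
  72:2843  73:3288  74:4604  75:3607  76:155  77:7907  78:8675  79:686
  80:7526  81:4359  82:2253  83:599  84:1100  85:9128  86:1627  87:4266
  88:3111  89:4731  90:8158  91:2745  92:879  93:6649  94:4619  95:4071
  96:6416
Giant step factor: 8123^(-97) ≡ 1553 (mod 9337).
Scan 8667·1553^i mod 9337 for i = 0, 1, …:
  i=0: 8667   i=1: 5234   i=2: 5212   i=3: 8394
  i=4: 1430   i=5: 7921   i=6: 4484   i=7: 7587
  i=8: 8654   i=9: 3719     …   i=51: 7843
  i=52: 4731
Match at i=52, j=89: x = 52·97 + 89 = 5133.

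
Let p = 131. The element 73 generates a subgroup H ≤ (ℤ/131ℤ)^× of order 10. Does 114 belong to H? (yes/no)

⟨73⟩ has order 10; its elements mod 131 are {1, 42, 53, 58, 61, 70, 73, 78, 89, 130}.
114 is not in this set.

no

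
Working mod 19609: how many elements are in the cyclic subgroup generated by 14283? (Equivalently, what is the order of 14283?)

The order of 14283 must divide p − 1 = 19608 = 2^3 · 3 · 19 · 43.
Divisors: 1, 2, 3, 4, 6, 8, 12, 19, 24, 38, 43, 57, 76, 86, 114, 129, 152, 172, 228, 258, 344, 456, 516, 817, 1032, 1634, 2451, 3268, 4902, 6536, 9804, 19608.
Check each in increasing order: 14283^1 ≡ 14283;  14283^2 ≡ 11662;  14283^3 ≡ 9500;  14283^4 ≡ 13829;  14283^6 ≡ 9382;  14283^8 ≡ 14273;  14283^12 ≡ 16732;  14283^19 ≡ 4864;  14283^24 ≡ 2131;  14283^38 ≡ 10042;  14283^43 ≡ 11632;  14283^57 ≡ 17878;  14283^76 ≡ 12286;  14283^86 ≡ 1324;  14283^114 ≡ 15793;  14283^129 ≡ 7703;  14283^152 ≡ 15323;  14283^172 ≡ 7775;  14283^228 ≡ 11978;  14283^258 ≡ 18984;  14283^344 ≡ 15687;  14283^456 ≡ 13040;  14283^516 ≡ 18054;  14283^817 ≡ 6583;  14283^1032 ≡ 6118;  14283^1634 ≡ 19608;  14283^2451 ≡ 13026;  14283^3268 ≡ 1.
Smallest exponent giving 1 is 3268.

3268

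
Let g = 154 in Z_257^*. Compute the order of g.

256

The order of 154 must divide p − 1 = 256 = 2^8.
Divisors: 1, 2, 4, 8, 16, 32, 64, 128, 256.
Check each in increasing order: 154^1 ≡ 154;  154^2 ≡ 72;  154^4 ≡ 44;  154^8 ≡ 137;  154^16 ≡ 8;  154^32 ≡ 64;  154^64 ≡ 241;  154^128 ≡ 256;  154^256 ≡ 1.
Smallest exponent giving 1 is 256.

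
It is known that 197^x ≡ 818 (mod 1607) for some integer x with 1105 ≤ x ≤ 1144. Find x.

1139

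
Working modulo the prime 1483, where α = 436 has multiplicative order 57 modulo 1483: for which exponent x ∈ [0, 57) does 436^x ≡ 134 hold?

Baby-step giant-step with m = ceil(sqrt(57)) = 8.
Baby table (436^j mod 1483 for j=0..7):
  0:1  1:436  2:272  3:1435  4:1317  5:291  6:821  7:553
Giant step factor: 436^(-8) ≡ 160 (mod 1483).
Scan 134·160^i mod 1483 for i = 0, 1, …:
  i=0: 134   i=1: 678   i=2: 221   i=3: 1251
  i=4: 1438   i=5: 215   i=6: 291
Match at i=6, j=5: x = 6·8 + 5 = 53.

53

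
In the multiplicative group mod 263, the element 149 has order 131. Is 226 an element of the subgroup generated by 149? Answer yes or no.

no

226 ∈ ⟨149⟩ iff 226^131 ≡ 1 (mod 263), since |⟨149⟩| = 131.
226^131 mod 263 = 262.
Since 262 ≠ 1, 226 does not lie in the subgroup.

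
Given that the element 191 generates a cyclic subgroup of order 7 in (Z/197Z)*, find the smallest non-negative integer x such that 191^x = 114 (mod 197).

4

Successive powers of 191 modulo 197:
  191^0=1  191^1=191  191^2=36  191^3=178  191^4=114
So 191^4 ≡ 114 (mod 197), giving x = 4.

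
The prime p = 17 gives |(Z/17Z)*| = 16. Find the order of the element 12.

16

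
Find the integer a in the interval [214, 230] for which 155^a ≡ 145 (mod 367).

Compute 155^214 mod 367 = 313, then multiply by 155 repeatedly:
  155^214=313  155^215=71  155^216=362  155^217=326  155^218=251
  155^219=3  155^220=98  155^221=143  155^222=145
Found 145 at exponent 222.

222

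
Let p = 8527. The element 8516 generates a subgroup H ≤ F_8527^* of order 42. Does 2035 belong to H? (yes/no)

no

2035 ∈ ⟨8516⟩ iff 2035^42 ≡ 1 (mod 8527), since |⟨8516⟩| = 42.
2035^42 mod 8527 = 3710.
Since 3710 ≠ 1, 2035 does not lie in the subgroup.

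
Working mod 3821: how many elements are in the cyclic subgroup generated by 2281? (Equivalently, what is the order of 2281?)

3820

The order of 2281 must divide p − 1 = 3820 = 2^2 · 5 · 191.
Divisors: 1, 2, 4, 5, 10, 20, 191, 382, 764, 955, 1910, 3820.
Check each in increasing order: 2281^1 ≡ 2281;  2281^2 ≡ 2580;  2281^4 ≡ 218;  2281^5 ≡ 528;  2281^10 ≡ 3672;  2281^20 ≡ 3096;  2281^191 ≡ 2084;  2281^382 ≡ 2400;  2281^764 ≡ 1753;  2281^955 ≡ 376;  2281^1910 ≡ 3820;  2281^3820 ≡ 1.
Smallest exponent giving 1 is 3820.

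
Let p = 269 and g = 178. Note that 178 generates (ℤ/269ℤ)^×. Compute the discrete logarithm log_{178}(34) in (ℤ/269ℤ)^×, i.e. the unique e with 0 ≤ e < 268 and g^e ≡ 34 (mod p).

Baby-step giant-step with m = ceil(sqrt(268)) = 17.
Baby table (178^j mod 269 for j=0..16):
  0:1  1:178  2:211  3:167  4:136  5:267  6:182  7:116
  8:204  9:266  10:4  11:174  12:37  13:130  14:6  15:261
  16:190
Giant step factor: 178^(-17) ≡ 229 (mod 269).
Scan 34·229^i mod 269 for i = 0, 1, …:
  i=0: 34   i=1: 254   i=2: 62   i=3: 210
  i=4: 208   i=5: 19   i=6: 47   i=7: 3
  i=8: 149   i=9: 227     …   i=14: 24
  i=15: 116
Match at i=15, j=7: e = 15·17 + 7 = 262.

262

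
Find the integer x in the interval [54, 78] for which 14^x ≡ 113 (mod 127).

Compute 14^54 mod 127 = 4, then multiply by 14 repeatedly:
  14^54=4  14^55=56  14^56=22  14^57=54  14^58=121
  14^59=43  14^60=94  14^61=46  14^62=9  14^63=126
  14^64=113
Found 113 at exponent 64.

64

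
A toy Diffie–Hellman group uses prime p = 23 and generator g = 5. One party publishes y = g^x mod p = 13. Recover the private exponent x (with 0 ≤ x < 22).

14

Successive powers of 5 modulo 23:
  5^0=1  5^1=5  5^2=2  5^3=10  5^4=4  5^5=20
  5^6=8  5^7=17  5^8=16  5^9=11  5^10=9  5^11=22
  5^12=18  5^13=21  5^14=13
So 5^14 ≡ 13 (mod 23), giving x = 14.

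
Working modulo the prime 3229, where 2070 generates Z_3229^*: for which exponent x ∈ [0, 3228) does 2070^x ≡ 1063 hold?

1477

Baby-step giant-step with m = ceil(sqrt(3228)) = 57.
Baby table (2070^j mod 3229 for j=0..56):
  0:1  1:2070  2:17  3:2900  4:289  5:865  6:1684  7:1789
  8:2796  9:1352  10:2326  11:381  12:794  13:19  14:582  15:323
  16:207  17:2262  18:290  19:2935  20:1701  21:1460  22:3085  23:2217
  24:781  25:2170  26:361  27:1371  28:2908  29:704  30:1001  31:2281
  32:872  33:29  34:1908  35:493  36:146  37:1923  38:2482  39:401
  40:217  41:359  42:460  43:2874  44:1362  45:423  46:551  47:733
  48:2909  49:2774  50:1018  51:1952  52:1161  53:894  54:363  55:2282
  56:2942
Giant step factor: 2070^(-57) ≡ 351 (mod 3229).
Scan 1063·351^i mod 3229 for i = 0, 1, …:
  i=0: 1063   i=1: 1778   i=2: 881   i=3: 2476
  i=4: 475   i=5: 2046   i=6: 1308   i=7: 590
  i=8: 434   i=9: 571     …   i=24: 1742
  i=25: 1161
Match at i=25, j=52: x = 25·57 + 52 = 1477.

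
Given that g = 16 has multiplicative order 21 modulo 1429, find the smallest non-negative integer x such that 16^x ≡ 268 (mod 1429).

20

Successive powers of 16 modulo 1429:
  16^0=1  16^1=16  16^2=256  16^3=1238  16^4=1231  16^5=1119
  16^6=756  16^7=664  16^8=621  16^9=1362  16^10=357  16^11=1425
  16^12=1365  16^13=405  16^14=764  16^15=792  16^16=1240  16^17=1263
  16^18=202  16^19=374  16^20=268
So 16^20 ≡ 268 (mod 1429), giving x = 20.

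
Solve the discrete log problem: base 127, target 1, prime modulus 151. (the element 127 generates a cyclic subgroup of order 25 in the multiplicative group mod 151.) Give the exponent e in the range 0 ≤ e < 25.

0

Successive powers of 127 modulo 151:
  127^0=1
So 127^0 ≡ 1 (mod 151), giving e = 0.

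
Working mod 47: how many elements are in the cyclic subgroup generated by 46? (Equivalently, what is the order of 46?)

The order of 46 must divide p − 1 = 46 = 2 · 23.
Divisors: 1, 2, 23, 46.
Check each in increasing order: 46^1 ≡ 46;  46^2 ≡ 1.
Smallest exponent giving 1 is 2.

2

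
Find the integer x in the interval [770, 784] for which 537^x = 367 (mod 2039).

781

Compute 537^770 mod 2039 = 1024, then multiply by 537 repeatedly:
  537^770=1024  537^771=1397  537^772=1876  537^773=146  537^774=920
  537^775=602  537^776=1112  537^777=1756  537^778=954  537^779=509
  537^780=107  537^781=367
Found 367 at exponent 781.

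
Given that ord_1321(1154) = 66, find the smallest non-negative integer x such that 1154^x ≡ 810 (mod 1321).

24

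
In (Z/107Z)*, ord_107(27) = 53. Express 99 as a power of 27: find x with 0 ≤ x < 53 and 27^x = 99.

Successive powers of 27 modulo 107:
  27^0=1  27^1=27  27^2=87  27^3=102  27^4=79  27^5=100
  27^6=25  27^7=33  27^8=35  27^9=89  27^10=49  27^11=39
  27^12=90  27^13=76  27^14=19  27^15=85  27^16=48  27^17=12
  27^18=3  27^19=81  27^20=47  27^21=92  27^22=23  27^23=86
  27^24=75  27^25=99
So 27^25 ≡ 99 (mod 107), giving x = 25.

25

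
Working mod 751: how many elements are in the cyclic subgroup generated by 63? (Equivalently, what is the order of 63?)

750

The order of 63 must divide p − 1 = 750 = 2 · 3 · 5^3.
Divisors: 1, 2, 3, 5, 6, 10, 15, 25, 30, 50, 75, 125, 150, 250, 375, 750.
Check each in increasing order: 63^1 ≡ 63;  63^2 ≡ 214;  63^3 ≡ 715;  63^5 ≡ 557;  63^6 ≡ 545;  63^10 ≡ 86;  63^15 ≡ 589;  63^25 ≡ 337;  63^30 ≡ 710;  63^50 ≡ 168;  63^75 ≡ 291;  63^125 ≡ 73;  63^150 ≡ 569;  63^250 ≡ 72;  63^375 ≡ 750;  63^750 ≡ 1.
Smallest exponent giving 1 is 750.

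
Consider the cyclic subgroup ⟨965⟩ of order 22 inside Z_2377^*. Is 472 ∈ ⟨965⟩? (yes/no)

yes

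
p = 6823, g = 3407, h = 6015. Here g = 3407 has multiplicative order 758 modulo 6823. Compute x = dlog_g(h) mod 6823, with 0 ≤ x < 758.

723

Baby-step giant-step with m = ceil(sqrt(758)) = 28.
Baby table (3407^j mod 6823 for j=0..27):
  0:1  1:3407  2:1726  3:5879  4:4248  5:1353  6:4146  7:1812
  8:5492  9:2578  10:2045  11:1032  12:2179  13:429  14:1481  15:3570
  16:4404  17:651  18:482  19:4654  20:6349  21:2133  22:636  23:3961
  24:6056  25:40  26:6643  27:810
Giant step factor: 3407^(-28) ≡ 2849 (mod 6823).
Scan 6015·2849^i mod 6823 for i = 0, 1, …:
  i=0: 6015   i=1: 4182   i=2: 1560   i=3: 2667
  i=4: 4284   i=5: 5592   i=6: 6726   i=7: 3390
  i=8: 3565   i=9: 4061     …   i=24: 6446
  i=25: 3961
Match at i=25, j=23: x = 25·28 + 23 = 723.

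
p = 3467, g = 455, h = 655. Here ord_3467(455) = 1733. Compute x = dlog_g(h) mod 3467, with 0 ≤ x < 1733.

611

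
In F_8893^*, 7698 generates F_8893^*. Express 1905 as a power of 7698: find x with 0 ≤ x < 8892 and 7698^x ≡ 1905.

4190

Baby-step giant-step with m = ceil(sqrt(8892)) = 95.
Baby table (7698^j mod 8893 for j=0..94):
  0:1  1:7698  2:5145  3:5681  4:5457  5:6347  6:1064  7:219
  8:5085  9:6237  10:8012  11:3421  12:2685  13:1798  14:3496  15:1990
  16:5274  17:2707  18:2187  19:1077  20:2470  21:826  22:53  23:7809
  24:5895  25:7624  26:4645  27:7350  28:3034  29:2714  30:2715  31:1520
  32:6665  33:3453  34:17  35:6364  36:7428  37:7647  38:3839  39:1183
  40:302  41:3723  42:6408  43:8206  44:2809  45:4799  46:1180  47:3887
  48:6074  49:7151  50:728  51:1554  52:1607  53:523  54:6418  55:5149
  56:901  57:8251  58:2392  59:5106  60:7821  61:448  62:7113  63:1673
  64:1690  65:8054  66:6589  67:5343  68:289  69:1472  70:1774  71:5497
  72:3012  73:2325  74:5134  75:1040  76:2220  77:6107  78:3288  79:1546
  80:2274  81:3828  82:5435  83:5958  84:3483  85:8632  86:640  87:8891
  88:2390  89:7496  90:6424  91:6872  92:5092  93:6765  94:8455
Giant step factor: 7698^(-95) ≡ 4833 (mod 8893).
Scan 1905·4833^i mod 8893 for i = 0, 1, …:
  i=0: 1905   i=1: 2610   i=2: 3856   i=3: 5213
  i=4: 560   i=5: 3008   i=6: 6502   i=7: 5197
  i=8: 3269   i=9: 5109     …   i=43: 4519
  i=44: 8012
Match at i=44, j=10: x = 44·95 + 10 = 4190.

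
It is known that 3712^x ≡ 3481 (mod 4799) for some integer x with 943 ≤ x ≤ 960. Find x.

944

Compute 3712^943 mod 4799 = 116, then multiply by 3712 repeatedly:
  3712^943=116  3712^944=3481
Found 3481 at exponent 944.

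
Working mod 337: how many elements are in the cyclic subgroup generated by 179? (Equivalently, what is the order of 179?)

The order of 179 must divide p − 1 = 336 = 2^4 · 3 · 7.
Divisors: 1, 2, 3, 4, 6, 7, 8, 12, 14, 16, 21, 24, 28, 42, 48, 56, 84, 112, 168, 336.
Check each in increasing order: 179^1 ≡ 179;  179^2 ≡ 26;  179^3 ≡ 273;  179^4 ≡ 2;  179^6 ≡ 52;  179^7 ≡ 209;  179^8 ≡ 4;  179^12 ≡ 8;  179^14 ≡ 208;  179^16 ≡ 16;  179^21 ≡ 336;  179^24 ≡ 64;  179^28 ≡ 128;  179^42 ≡ 1.
Smallest exponent giving 1 is 42.

42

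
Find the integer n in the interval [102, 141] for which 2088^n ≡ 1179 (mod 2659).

103

Compute 2088^102 mod 2659 = 906, then multiply by 2088 repeatedly:
  2088^102=906  2088^103=1179
Found 1179 at exponent 103.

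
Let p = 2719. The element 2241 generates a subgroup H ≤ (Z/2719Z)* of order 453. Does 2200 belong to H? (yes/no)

yes

2200 ∈ ⟨2241⟩ iff 2200^453 ≡ 1 (mod 2719), since |⟨2241⟩| = 453.
2200^453 mod 2719 = 1.
Since 1 = 1, 2200 lies in the subgroup.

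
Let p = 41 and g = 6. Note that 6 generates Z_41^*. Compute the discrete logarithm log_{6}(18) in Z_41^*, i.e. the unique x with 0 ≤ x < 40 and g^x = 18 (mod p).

16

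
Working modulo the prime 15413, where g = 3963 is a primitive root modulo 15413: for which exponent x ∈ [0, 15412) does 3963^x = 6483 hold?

Baby-step giant-step with m = ceil(sqrt(15412)) = 125.
Baby table (3963^j mod 15413 for j=0..124):
  0:1  1:3963  2:14935  3:1485  4:12702  5:14581  6:1166  7:12371
  8:12933  9:5254  10:14052  11:907  12:3212  13:13431  14:5964  15:7203
  16:613  17:9478  18:15246  19:938  20:2761  21:14026  22:5760  23:227
  24:5647  25:14798  26:13422  27:1123  28:11505  29:2661  30:3051  31:7321
  32:5857  33:14726  34:5520  35:4713  36:12476  37:12897  38:1303  39:434
  40:9099  41:8330  42:12557  43:10227  44:8824  45:12828  46:5290  47:2590
  48:14525  49:10433  50:8313  51:6838  52:2940  53:14405  54:12676  55:4021
  56:13594  57:4587  58:6354  59:11473  60:14562  61:2934  62:6040  63:131
  64:10524  65:14447  66:9579  67:14771  68:14312  69:14029  70:2236  71:14206
  72:10102  73:6665  74:10926  75:4621  76:2379  77:10634  78:3400  79:3238
  80:8578  81:8949  82:14987  83:7192  84:3259  85:14736  86:14324  87:15346
  88:11913  89:1200  90:8396  91:12094  92:9505  93:14356  94:3445  95:12030
  96:2481  97:14122  98:883  99:578  100:9490  101:1150  102:10615  103:5168
  104:12320  105:11189  106:14219  107:15382  108:451  109:14818  110:204  111:6976
  112:10379  113:10093  114:1824  115:15228  116:6669  117:11365  118:2709  119:8319
  120:15203  121:72  122:7902  123:11823  124:14442
Giant step factor: 3963^(-125) ≡ 8229 (mod 15413).
Scan 6483·8229^i mod 15413 for i = 0, 1, …:
  i=0: 6483   i=1: 4214   i=2: 13169   i=3: 14311
  i=4: 9899   i=5: 1166
Match at i=5, j=6: x = 5·125 + 6 = 631.

631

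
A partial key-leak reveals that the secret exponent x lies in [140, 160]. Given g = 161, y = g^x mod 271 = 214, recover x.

Compute 161^140 mod 271 = 77, then multiply by 161 repeatedly:
  161^140=77  161^141=202  161^142=2  161^143=51  161^144=81
  161^145=33  161^146=164  161^147=117  161^148=138  161^149=267
  161^150=169  161^151=109  161^152=205  161^153=214
Found 214 at exponent 153.

153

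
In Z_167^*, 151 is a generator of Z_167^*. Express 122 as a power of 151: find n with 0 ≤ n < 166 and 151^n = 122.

10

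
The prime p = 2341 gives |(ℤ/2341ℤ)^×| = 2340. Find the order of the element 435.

2340

The order of 435 must divide p − 1 = 2340 = 2^2 · 3^2 · 5 · 13.
Divisors: 1, 2, 3, 4, 5, 6, 9, 10, 12, 13, 15, 18, 20, 26, 30, 36, 39, 45, 52, 60, 65, 78, 90, 117, 130, 156, 180, 195, 234, 260, 390, 468, 585, 780, 1170, 2340.
Check each in increasing order: 435^1 ≡ 435;  435^2 ≡ 1945;  435^3 ≡ 974;  435^4 ≡ 2310;  435^5 ≡ 561;  435^6 ≡ 571;  435^9 ≡ 1337;  435^10 ≡ 1027;  435^12 ≡ 642;  435^13 ≡ 691;  435^15 ≡ 261;  435^18 ≡ 1386;  435^20 ≡ 1279;  435^26 ≡ 2258;  435^30 ≡ 232;  435^36 ≡ 1376;  435^39 ≡ 1172;  435^45 ≡ 2027;  435^52 ≡ 2207;  435^60 ≡ 2322;  435^65 ≡ 1046;  435^78 ≡ 1758;  435^90 ≡ 274;  435^117 ≡ 296;  435^130 ≡ 869;  435^156 ≡ 444;  435^180 ≡ 164;  435^195 ≡ 666;  435^234 ≡ 999;  435^260 ≡ 1359;  435^390 ≡ 1107;  435^468 ≡ 735;  435^585 ≡ 2188;  435^780 ≡ 1106;  435^1170 ≡ 2340;  435^2340 ≡ 1.
Smallest exponent giving 1 is 2340.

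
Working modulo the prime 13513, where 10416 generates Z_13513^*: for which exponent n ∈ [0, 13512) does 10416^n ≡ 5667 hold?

6058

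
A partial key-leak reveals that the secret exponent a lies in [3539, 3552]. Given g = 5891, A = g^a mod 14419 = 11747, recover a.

Compute 5891^3539 mod 14419 = 11592, then multiply by 5891 repeatedly:
  5891^3539=11592  5891^3540=88  5891^3541=13743  5891^3542=11747
Found 11747 at exponent 3542.

3542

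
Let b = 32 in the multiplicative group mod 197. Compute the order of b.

The order of 32 must divide p − 1 = 196 = 2^2 · 7^2.
Divisors: 1, 2, 4, 7, 14, 28, 49, 98, 196.
Check each in increasing order: 32^1 ≡ 32;  32^2 ≡ 39;  32^4 ≡ 142;  32^7 ≡ 113;  32^14 ≡ 161;  32^28 ≡ 114;  32^49 ≡ 183;  32^98 ≡ 196;  32^196 ≡ 1.
Smallest exponent giving 1 is 196.

196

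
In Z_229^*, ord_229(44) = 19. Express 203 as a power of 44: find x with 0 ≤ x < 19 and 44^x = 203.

18

Successive powers of 44 modulo 229:
  44^0=1  44^1=44  44^2=104  44^3=225  44^4=53  44^5=42
  44^6=16  44^7=17  44^8=61  44^9=165  44^10=161  44^11=214
  44^12=27  44^13=43  44^14=60  44^15=121  44^16=57  44^17=218
  44^18=203
So 44^18 ≡ 203 (mod 229), giving x = 18.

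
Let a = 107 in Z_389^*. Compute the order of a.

The order of 107 must divide p − 1 = 388 = 2^2 · 97.
Divisors: 1, 2, 4, 97, 194, 388.
Check each in increasing order: 107^1 ≡ 107;  107^2 ≡ 168;  107^4 ≡ 216;  107^97 ≡ 115;  107^194 ≡ 388;  107^388 ≡ 1.
Smallest exponent giving 1 is 388.

388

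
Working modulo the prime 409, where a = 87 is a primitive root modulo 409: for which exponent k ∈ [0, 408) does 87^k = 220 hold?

395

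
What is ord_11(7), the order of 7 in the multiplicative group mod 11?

10

The order of 7 must divide p − 1 = 10 = 2 · 5.
Divisors: 1, 2, 5, 10.
Check each in increasing order: 7^1 ≡ 7;  7^2 ≡ 5;  7^5 ≡ 10;  7^10 ≡ 1.
Smallest exponent giving 1 is 10.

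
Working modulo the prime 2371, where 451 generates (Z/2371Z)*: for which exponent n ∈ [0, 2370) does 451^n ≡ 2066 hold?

1960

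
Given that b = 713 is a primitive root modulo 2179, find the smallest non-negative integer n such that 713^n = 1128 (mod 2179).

Baby-step giant-step with m = ceil(sqrt(2178)) = 47.
Baby table (713^j mod 2179 for j=0..46):
  0:1  1:713  2:662  3:1342  4:265  5:1551  6:1110  7:453
  8:497  9:1363  10:2164  11:200  12:965  13:1660  14:383  15:704
  16:782  17:1921  18:1261  19:1345  20:225  21:1358  22:778  23:1248
  24:792  25:335  26:1344  27:1691  28:696  29:1615  30:983  31:1420
  32:1404  33:891  34:1194  35:1512  36:1630  37:783  38:455  39:1923
  40:508  41:490  42:730  43:1888  44:1701  45:1289  46:1698
Giant step factor: 713^(-47) ≡ 1715 (mod 2179).
Scan 1128·1715^i mod 2179 for i = 0, 1, …:
  i=0: 1128   i=1: 1747   i=2: 2159   i=3: 564
  i=4: 1963   i=5: 2169   i=6: 282   i=7: 2071
  i=8: 2174   i=9: 141     …   i=25: 1224
  i=26: 783
Match at i=26, j=37: n = 26·47 + 37 = 1259.

1259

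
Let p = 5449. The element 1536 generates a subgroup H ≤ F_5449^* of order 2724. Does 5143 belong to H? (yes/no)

yes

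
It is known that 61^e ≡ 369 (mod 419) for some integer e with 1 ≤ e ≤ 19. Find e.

2

Compute 61^1 mod 419 = 61, then multiply by 61 repeatedly:
  61^1=61  61^2=369
Found 369 at exponent 2.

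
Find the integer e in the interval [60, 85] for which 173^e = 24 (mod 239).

68

Compute 173^60 mod 239 = 122, then multiply by 173 repeatedly:
  173^60=122  173^61=74  173^62=135  173^63=172  173^64=120
  173^65=206  173^66=27  173^67=130  173^68=24
Found 24 at exponent 68.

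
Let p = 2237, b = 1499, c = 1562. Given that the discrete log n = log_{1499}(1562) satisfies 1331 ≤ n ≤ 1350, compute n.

1335

Compute 1499^1331 mod 2237 = 1145, then multiply by 1499 repeatedly:
  1499^1331=1145  1499^1332=576  1499^1333=2179  1499^1334=301  1499^1335=1562
Found 1562 at exponent 1335.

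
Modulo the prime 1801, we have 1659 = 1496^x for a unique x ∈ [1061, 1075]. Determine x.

1065

Compute 1496^1061 mod 1801 = 472, then multiply by 1496 repeatedly:
  1496^1061=472  1496^1062=120  1496^1063=1221  1496^1064=402  1496^1065=1659
Found 1659 at exponent 1065.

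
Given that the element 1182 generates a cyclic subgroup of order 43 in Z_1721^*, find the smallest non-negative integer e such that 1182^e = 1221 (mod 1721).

Successive powers of 1182 modulo 1721:
  1182^0=1  1182^1=1182  1182^2=1393  1182^3=1250  1182^4=882  1182^5=1319
  1182^6=1553  1182^7=1060  1182^8=32  1182^9=1683  1182^10=1551  1182^11=417
  1182^12=688  1182^13=904  1182^14=1508  1182^15=1221
So 1182^15 ≡ 1221 (mod 1721), giving e = 15.

15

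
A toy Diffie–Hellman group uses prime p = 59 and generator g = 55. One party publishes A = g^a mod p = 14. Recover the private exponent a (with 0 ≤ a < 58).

Baby-step giant-step with m = ceil(sqrt(58)) = 8.
Baby table (55^j mod 59 for j=0..7):
  0:1  1:55  2:16  3:54  4:20  5:38  6:25  7:18
Giant step factor: 55^(-8) ≡ 9 (mod 59).
Scan 14·9^i mod 59 for i = 0, 1, …:
  i=0: 14   i=1: 8   i=2: 13   i=3: 58
  i=4: 50   i=5: 37   i=6: 38
Match at i=6, j=5: a = 6·8 + 5 = 53.

53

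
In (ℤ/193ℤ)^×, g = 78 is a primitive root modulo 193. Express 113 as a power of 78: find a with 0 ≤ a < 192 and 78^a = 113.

35

Baby-step giant-step with m = ceil(sqrt(192)) = 14.
Baby table (78^j mod 193 for j=0..13):
  0:1  1:78  2:101  3:158  4:165  5:132  6:67  7:15
  8:12  9:164  10:54  11:159  12:50  13:40
Giant step factor: 78^(-14) ≡ 187 (mod 193).
Scan 113·187^i mod 193 for i = 0, 1, …:
  i=0: 113   i=1: 94   i=2: 15
Match at i=2, j=7: a = 2·14 + 7 = 35.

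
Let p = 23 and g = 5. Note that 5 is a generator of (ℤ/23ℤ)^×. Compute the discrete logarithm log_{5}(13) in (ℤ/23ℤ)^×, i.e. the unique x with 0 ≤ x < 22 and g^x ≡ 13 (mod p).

Successive powers of 5 modulo 23:
  5^0=1  5^1=5  5^2=2  5^3=10  5^4=4  5^5=20
  5^6=8  5^7=17  5^8=16  5^9=11  5^10=9  5^11=22
  5^12=18  5^13=21  5^14=13
So 5^14 ≡ 13 (mod 23), giving x = 14.

14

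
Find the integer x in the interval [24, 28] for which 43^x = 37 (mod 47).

28

Compute 43^24 mod 47 = 4, then multiply by 43 repeatedly:
  43^24=4  43^25=31  43^26=17  43^27=26  43^28=37
Found 37 at exponent 28.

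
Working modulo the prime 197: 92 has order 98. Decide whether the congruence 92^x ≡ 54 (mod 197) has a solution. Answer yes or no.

54 ∈ ⟨92⟩ iff 54^98 ≡ 1 (mod 197), since |⟨92⟩| = 98.
54^98 mod 197 = 1.
Since 1 = 1, 54 lies in the subgroup.

yes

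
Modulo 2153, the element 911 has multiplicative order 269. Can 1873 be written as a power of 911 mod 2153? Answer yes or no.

no

1873 ∈ ⟨911⟩ iff 1873^269 ≡ 1 (mod 2153), since |⟨911⟩| = 269.
1873^269 mod 2153 = 1094.
Since 1094 ≠ 1, 1873 does not lie in the subgroup.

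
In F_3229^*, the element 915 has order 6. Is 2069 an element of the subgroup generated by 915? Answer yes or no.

no

⟨915⟩ has order 6; its elements mod 3229 are {1, 914, 915, 2314, 2315, 3228}.
2069 is not in this set.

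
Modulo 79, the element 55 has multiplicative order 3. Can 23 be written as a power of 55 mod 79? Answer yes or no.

⟨55⟩ has order 3; its elements mod 79 are {1, 23, 55}.
23 is in this set.

yes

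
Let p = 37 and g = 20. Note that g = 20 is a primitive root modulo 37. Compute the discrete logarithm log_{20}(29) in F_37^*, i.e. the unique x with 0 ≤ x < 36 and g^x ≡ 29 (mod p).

Successive powers of 20 modulo 37:
  20^0=1  20^1=20  20^2=30  20^3=8  20^4=12  20^5=18
  20^6=27  20^7=22  20^8=33  20^9=31  20^10=28  20^11=5
  20^12=26  20^13=2  20^14=3  20^15=23  20^16=16  20^17=24
  20^18=36  20^19=17  20^20=7  20^21=29
So 20^21 ≡ 29 (mod 37), giving x = 21.

21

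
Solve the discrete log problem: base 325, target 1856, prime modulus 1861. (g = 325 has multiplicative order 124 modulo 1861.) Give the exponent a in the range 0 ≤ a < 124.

Baby-step giant-step with m = ceil(sqrt(124)) = 12.
Baby table (325^j mod 1861 for j=0..11):
  0:1  1:325  2:1409  3:119  4:1455  5:181  6:1134  7:72
  8:1068  9:954  10:1124  11:544
Giant step factor: 325^(-12) ≡ 1489 (mod 1861).
Scan 1856·1489^i mod 1861 for i = 0, 1, …:
  i=0: 1856   i=1: 1860   i=2: 372   i=3: 1191
  i=4: 1727   i=5: 1462   i=6: 1409
Match at i=6, j=2: a = 6·12 + 2 = 74.

74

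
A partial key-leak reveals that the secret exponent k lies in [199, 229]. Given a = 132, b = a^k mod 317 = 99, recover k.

226

Compute 132^199 mod 317 = 177, then multiply by 132 repeatedly:
  132^199=177  132^200=223  132^201=272  132^202=83  132^203=178
  132^204=38  132^205=261  132^206=216  132^207=299  132^208=160
  132^209=198  132^210=142  132^211=41  132^212=23  132^213=183
  132^214=64  132^215=206  132^216=247  132^217=270  132^218=136
  132^219=200  132^220=89  132^221=19  132^222=289  132^223=108
  132^224=308  132^225=80  132^226=99
Found 99 at exponent 226.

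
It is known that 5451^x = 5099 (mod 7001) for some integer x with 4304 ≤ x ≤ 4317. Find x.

4304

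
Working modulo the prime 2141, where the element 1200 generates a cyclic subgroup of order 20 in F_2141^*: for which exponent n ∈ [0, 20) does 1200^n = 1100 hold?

13

Successive powers of 1200 modulo 2141:
  1200^0=1  1200^1=1200  1200^2=1248  1200^3=1041  1200^4=997  1200^5=1722
  1200^6=335  1200^7=1633  1200^8=585  1200^9=1893  1200^10=2140  1200^11=941
  1200^12=893  1200^13=1100
So 1200^13 ≡ 1100 (mod 2141), giving n = 13.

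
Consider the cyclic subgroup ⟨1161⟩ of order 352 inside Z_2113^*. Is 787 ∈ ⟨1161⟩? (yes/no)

787 ∈ ⟨1161⟩ iff 787^352 ≡ 1 (mod 2113), since |⟨1161⟩| = 352.
787^352 mod 2113 = 1.
Since 1 = 1, 787 lies in the subgroup.

yes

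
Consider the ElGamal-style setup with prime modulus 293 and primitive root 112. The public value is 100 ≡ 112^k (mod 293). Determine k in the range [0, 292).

264

Baby-step giant-step with m = ceil(sqrt(292)) = 18.
Baby table (112^j mod 293 for j=0..17):
  0:1  1:112  2:238  3:286  4:95  5:92  6:49  7:214
  8:235  9:243  10:260  11:113  12:57  13:231  14:88  15:187
  16:141  17:263
Giant step factor: 112^(-18) ≡ 216 (mod 293).
Scan 100·216^i mod 293 for i = 0, 1, …:
  i=0: 100   i=1: 211   i=2: 161   i=3: 202
  i=4: 268   i=5: 167   i=6: 33   i=7: 96
  i=8: 226   i=9: 178     …   i=13: 102
  i=14: 57
Match at i=14, j=12: k = 14·18 + 12 = 264.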